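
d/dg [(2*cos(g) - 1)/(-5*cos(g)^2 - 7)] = 2*(-5*cos(g)^2 + 5*cos(g) + 7)*sin(g)/(5*sin(g)^2 - 12)^2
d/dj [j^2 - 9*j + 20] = 2*j - 9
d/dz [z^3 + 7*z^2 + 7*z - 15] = 3*z^2 + 14*z + 7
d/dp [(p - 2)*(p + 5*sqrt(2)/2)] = 2*p - 2 + 5*sqrt(2)/2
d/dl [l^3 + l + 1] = 3*l^2 + 1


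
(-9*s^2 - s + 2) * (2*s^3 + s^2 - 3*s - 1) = -18*s^5 - 11*s^4 + 30*s^3 + 14*s^2 - 5*s - 2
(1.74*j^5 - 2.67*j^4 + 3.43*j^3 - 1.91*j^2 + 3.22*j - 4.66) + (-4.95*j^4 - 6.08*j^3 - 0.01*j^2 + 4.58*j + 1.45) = 1.74*j^5 - 7.62*j^4 - 2.65*j^3 - 1.92*j^2 + 7.8*j - 3.21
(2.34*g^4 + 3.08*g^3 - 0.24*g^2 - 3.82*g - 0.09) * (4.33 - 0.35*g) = -0.819*g^5 + 9.0542*g^4 + 13.4204*g^3 + 0.2978*g^2 - 16.5091*g - 0.3897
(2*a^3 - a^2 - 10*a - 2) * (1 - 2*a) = -4*a^4 + 4*a^3 + 19*a^2 - 6*a - 2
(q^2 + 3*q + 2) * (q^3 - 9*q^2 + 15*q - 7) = q^5 - 6*q^4 - 10*q^3 + 20*q^2 + 9*q - 14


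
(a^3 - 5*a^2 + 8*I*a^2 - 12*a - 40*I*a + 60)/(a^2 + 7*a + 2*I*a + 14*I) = (a^2 + a*(-5 + 6*I) - 30*I)/(a + 7)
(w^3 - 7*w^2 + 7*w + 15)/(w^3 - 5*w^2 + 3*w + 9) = (w - 5)/(w - 3)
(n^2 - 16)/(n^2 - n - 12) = (n + 4)/(n + 3)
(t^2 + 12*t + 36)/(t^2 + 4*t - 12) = (t + 6)/(t - 2)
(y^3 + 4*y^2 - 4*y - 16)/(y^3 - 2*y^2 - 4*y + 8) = (y + 4)/(y - 2)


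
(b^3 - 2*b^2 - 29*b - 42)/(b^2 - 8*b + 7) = (b^2 + 5*b + 6)/(b - 1)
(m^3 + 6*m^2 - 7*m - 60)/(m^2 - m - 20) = (m^2 + 2*m - 15)/(m - 5)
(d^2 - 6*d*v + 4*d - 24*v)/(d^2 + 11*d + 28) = (d - 6*v)/(d + 7)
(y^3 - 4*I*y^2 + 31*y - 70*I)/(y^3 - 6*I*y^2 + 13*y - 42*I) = (y + 5*I)/(y + 3*I)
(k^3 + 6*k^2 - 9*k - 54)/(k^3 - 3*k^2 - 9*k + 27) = (k + 6)/(k - 3)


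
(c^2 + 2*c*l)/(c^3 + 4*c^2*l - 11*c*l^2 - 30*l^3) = c/(c^2 + 2*c*l - 15*l^2)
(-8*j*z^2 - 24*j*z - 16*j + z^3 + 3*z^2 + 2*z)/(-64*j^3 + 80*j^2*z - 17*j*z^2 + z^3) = (z^2 + 3*z + 2)/(8*j^2 - 9*j*z + z^2)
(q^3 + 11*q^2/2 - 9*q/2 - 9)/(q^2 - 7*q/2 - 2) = (-2*q^3 - 11*q^2 + 9*q + 18)/(-2*q^2 + 7*q + 4)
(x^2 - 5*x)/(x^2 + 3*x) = (x - 5)/(x + 3)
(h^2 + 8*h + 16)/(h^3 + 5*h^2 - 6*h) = (h^2 + 8*h + 16)/(h*(h^2 + 5*h - 6))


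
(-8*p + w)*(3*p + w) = -24*p^2 - 5*p*w + w^2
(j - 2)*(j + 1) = j^2 - j - 2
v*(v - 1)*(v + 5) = v^3 + 4*v^2 - 5*v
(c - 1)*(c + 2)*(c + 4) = c^3 + 5*c^2 + 2*c - 8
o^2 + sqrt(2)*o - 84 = (o - 6*sqrt(2))*(o + 7*sqrt(2))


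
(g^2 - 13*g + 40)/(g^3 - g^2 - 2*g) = (-g^2 + 13*g - 40)/(g*(-g^2 + g + 2))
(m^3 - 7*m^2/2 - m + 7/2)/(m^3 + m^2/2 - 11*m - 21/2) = (m - 1)/(m + 3)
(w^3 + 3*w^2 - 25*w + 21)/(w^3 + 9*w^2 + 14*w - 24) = (w^2 + 4*w - 21)/(w^2 + 10*w + 24)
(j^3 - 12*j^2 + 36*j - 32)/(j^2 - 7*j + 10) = (j^2 - 10*j + 16)/(j - 5)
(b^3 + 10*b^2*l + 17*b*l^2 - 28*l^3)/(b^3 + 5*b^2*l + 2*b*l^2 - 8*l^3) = (b + 7*l)/(b + 2*l)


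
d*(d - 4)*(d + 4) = d^3 - 16*d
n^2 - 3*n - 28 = (n - 7)*(n + 4)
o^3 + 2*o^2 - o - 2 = (o - 1)*(o + 1)*(o + 2)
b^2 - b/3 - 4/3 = (b - 4/3)*(b + 1)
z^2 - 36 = (z - 6)*(z + 6)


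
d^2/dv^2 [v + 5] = 0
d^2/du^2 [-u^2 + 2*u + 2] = -2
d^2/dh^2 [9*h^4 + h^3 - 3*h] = 6*h*(18*h + 1)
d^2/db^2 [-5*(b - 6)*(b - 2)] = -10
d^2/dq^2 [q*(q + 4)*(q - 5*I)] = 6*q + 8 - 10*I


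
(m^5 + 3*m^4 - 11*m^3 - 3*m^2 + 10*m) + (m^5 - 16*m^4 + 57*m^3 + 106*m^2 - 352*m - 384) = 2*m^5 - 13*m^4 + 46*m^3 + 103*m^2 - 342*m - 384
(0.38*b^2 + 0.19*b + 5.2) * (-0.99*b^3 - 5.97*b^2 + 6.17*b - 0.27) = -0.3762*b^5 - 2.4567*b^4 - 3.9377*b^3 - 29.9743*b^2 + 32.0327*b - 1.404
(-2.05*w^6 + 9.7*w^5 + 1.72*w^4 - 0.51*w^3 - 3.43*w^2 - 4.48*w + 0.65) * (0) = 0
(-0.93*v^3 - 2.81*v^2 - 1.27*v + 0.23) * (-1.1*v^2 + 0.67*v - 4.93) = 1.023*v^5 + 2.4679*v^4 + 4.0992*v^3 + 12.7494*v^2 + 6.4152*v - 1.1339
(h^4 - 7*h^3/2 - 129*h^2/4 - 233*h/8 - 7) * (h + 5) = h^5 + 3*h^4/2 - 199*h^3/4 - 1523*h^2/8 - 1221*h/8 - 35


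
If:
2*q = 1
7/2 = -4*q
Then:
No Solution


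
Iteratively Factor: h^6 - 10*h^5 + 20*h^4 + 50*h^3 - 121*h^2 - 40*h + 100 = (h + 2)*(h^5 - 12*h^4 + 44*h^3 - 38*h^2 - 45*h + 50) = (h - 1)*(h + 2)*(h^4 - 11*h^3 + 33*h^2 - 5*h - 50) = (h - 2)*(h - 1)*(h + 2)*(h^3 - 9*h^2 + 15*h + 25) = (h - 5)*(h - 2)*(h - 1)*(h + 2)*(h^2 - 4*h - 5) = (h - 5)^2*(h - 2)*(h - 1)*(h + 2)*(h + 1)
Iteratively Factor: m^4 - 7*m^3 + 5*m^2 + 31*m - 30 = (m + 2)*(m^3 - 9*m^2 + 23*m - 15) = (m - 3)*(m + 2)*(m^2 - 6*m + 5) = (m - 5)*(m - 3)*(m + 2)*(m - 1)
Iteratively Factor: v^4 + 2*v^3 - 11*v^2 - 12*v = (v + 4)*(v^3 - 2*v^2 - 3*v) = (v + 1)*(v + 4)*(v^2 - 3*v) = (v - 3)*(v + 1)*(v + 4)*(v)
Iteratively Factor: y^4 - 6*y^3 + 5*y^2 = (y - 5)*(y^3 - y^2) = y*(y - 5)*(y^2 - y) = y*(y - 5)*(y - 1)*(y)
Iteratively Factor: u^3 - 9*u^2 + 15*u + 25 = (u - 5)*(u^2 - 4*u - 5) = (u - 5)*(u + 1)*(u - 5)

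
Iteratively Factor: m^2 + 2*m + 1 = (m + 1)*(m + 1)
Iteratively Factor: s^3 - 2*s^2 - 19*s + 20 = (s - 5)*(s^2 + 3*s - 4) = (s - 5)*(s + 4)*(s - 1)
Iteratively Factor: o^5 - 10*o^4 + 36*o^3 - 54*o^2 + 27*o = (o - 3)*(o^4 - 7*o^3 + 15*o^2 - 9*o) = (o - 3)^2*(o^3 - 4*o^2 + 3*o) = (o - 3)^3*(o^2 - o) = (o - 3)^3*(o - 1)*(o)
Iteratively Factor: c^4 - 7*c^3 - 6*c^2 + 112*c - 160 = (c - 4)*(c^3 - 3*c^2 - 18*c + 40) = (c - 4)*(c + 4)*(c^2 - 7*c + 10) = (c - 5)*(c - 4)*(c + 4)*(c - 2)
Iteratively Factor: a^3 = (a)*(a^2) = a^2*(a)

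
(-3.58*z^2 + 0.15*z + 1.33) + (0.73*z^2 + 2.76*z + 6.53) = -2.85*z^2 + 2.91*z + 7.86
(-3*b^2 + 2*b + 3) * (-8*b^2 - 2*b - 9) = 24*b^4 - 10*b^3 - b^2 - 24*b - 27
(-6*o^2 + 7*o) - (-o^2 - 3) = -5*o^2 + 7*o + 3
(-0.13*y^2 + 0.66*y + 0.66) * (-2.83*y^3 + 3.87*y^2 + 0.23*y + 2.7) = 0.3679*y^5 - 2.3709*y^4 + 0.6565*y^3 + 2.355*y^2 + 1.9338*y + 1.782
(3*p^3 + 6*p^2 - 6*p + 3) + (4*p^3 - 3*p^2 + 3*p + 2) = 7*p^3 + 3*p^2 - 3*p + 5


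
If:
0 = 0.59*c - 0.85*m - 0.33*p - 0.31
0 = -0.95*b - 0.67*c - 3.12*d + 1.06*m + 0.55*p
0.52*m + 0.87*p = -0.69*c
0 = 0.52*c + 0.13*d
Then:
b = 1.97615936179865 - 8.24977051382514*p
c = 0.180454494570693 - 0.63573267659241*p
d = 2.54293070636964*p - 0.721817978282772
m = -0.829508563752379*p - 0.239449233180343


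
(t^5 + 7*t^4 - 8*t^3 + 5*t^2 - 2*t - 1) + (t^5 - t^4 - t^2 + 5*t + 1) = 2*t^5 + 6*t^4 - 8*t^3 + 4*t^2 + 3*t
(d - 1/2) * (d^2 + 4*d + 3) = d^3 + 7*d^2/2 + d - 3/2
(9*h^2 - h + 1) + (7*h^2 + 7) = 16*h^2 - h + 8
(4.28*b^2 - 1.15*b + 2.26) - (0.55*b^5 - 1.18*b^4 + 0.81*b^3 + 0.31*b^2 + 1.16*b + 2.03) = -0.55*b^5 + 1.18*b^4 - 0.81*b^3 + 3.97*b^2 - 2.31*b + 0.23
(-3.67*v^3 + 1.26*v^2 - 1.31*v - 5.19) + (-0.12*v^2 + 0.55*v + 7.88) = -3.67*v^3 + 1.14*v^2 - 0.76*v + 2.69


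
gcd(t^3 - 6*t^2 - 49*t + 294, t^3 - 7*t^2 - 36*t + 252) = t^2 - 13*t + 42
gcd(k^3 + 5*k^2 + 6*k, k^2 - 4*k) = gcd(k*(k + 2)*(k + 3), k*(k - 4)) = k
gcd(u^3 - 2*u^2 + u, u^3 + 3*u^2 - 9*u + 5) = u^2 - 2*u + 1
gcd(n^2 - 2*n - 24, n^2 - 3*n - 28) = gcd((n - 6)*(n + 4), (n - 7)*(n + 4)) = n + 4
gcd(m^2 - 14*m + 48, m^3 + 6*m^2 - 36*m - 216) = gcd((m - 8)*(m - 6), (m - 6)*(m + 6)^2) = m - 6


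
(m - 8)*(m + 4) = m^2 - 4*m - 32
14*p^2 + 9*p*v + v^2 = (2*p + v)*(7*p + v)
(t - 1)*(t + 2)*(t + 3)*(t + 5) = t^4 + 9*t^3 + 21*t^2 - t - 30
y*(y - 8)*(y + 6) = y^3 - 2*y^2 - 48*y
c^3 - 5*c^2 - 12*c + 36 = (c - 6)*(c - 2)*(c + 3)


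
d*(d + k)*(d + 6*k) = d^3 + 7*d^2*k + 6*d*k^2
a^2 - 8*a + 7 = (a - 7)*(a - 1)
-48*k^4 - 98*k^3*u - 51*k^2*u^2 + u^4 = (-8*k + u)*(k + u)^2*(6*k + u)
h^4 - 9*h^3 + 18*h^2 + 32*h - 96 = (h - 4)^2*(h - 3)*(h + 2)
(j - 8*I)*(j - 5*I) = j^2 - 13*I*j - 40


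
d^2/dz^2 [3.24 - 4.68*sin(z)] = 4.68*sin(z)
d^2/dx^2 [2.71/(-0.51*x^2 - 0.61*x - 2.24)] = (1.409742*x^2 + 1.686162*x - 2.71*(1.02*x + 0.61)*(2.04*x + 1.22) + 6.191808)/(0.51*x^2 + 0.61*x + 2.24)^3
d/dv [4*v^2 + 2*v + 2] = 8*v + 2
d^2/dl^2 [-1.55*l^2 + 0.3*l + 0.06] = -3.10000000000000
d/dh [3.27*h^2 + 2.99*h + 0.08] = 6.54*h + 2.99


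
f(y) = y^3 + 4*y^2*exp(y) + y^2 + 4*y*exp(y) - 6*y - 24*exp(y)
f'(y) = 4*y^2*exp(y) + 3*y^2 + 12*y*exp(y) + 2*y - 20*exp(y) - 6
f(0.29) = -31.71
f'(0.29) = -26.80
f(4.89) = 12237.99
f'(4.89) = 17934.96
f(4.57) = 7601.93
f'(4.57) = 11494.65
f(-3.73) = -15.20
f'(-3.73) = 28.06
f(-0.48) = -12.47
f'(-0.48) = -21.64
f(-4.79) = -57.81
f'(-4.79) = 53.37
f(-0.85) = -5.27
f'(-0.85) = -17.21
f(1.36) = -47.28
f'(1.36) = 16.76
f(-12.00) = -1512.00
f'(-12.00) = 402.00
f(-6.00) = -143.76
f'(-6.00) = 90.13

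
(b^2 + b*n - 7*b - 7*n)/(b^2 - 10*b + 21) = (b + n)/(b - 3)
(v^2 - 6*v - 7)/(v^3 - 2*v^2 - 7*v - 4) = (v - 7)/(v^2 - 3*v - 4)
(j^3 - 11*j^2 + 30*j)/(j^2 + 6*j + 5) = j*(j^2 - 11*j + 30)/(j^2 + 6*j + 5)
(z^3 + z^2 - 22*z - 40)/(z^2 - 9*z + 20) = (z^2 + 6*z + 8)/(z - 4)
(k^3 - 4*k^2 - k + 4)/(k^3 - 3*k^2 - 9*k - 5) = (k^2 - 5*k + 4)/(k^2 - 4*k - 5)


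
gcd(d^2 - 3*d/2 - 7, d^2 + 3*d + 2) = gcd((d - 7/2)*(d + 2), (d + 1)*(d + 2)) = d + 2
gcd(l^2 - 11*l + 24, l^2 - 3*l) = l - 3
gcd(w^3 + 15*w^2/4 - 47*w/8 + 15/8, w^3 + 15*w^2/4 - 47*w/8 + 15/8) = w^3 + 15*w^2/4 - 47*w/8 + 15/8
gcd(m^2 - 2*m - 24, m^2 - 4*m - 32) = m + 4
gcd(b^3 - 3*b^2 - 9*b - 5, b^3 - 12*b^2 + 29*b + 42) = b + 1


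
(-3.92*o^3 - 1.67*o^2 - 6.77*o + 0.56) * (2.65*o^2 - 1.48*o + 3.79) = -10.388*o^5 + 1.3761*o^4 - 30.3257*o^3 + 5.1743*o^2 - 26.4871*o + 2.1224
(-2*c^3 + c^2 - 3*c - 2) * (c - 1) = -2*c^4 + 3*c^3 - 4*c^2 + c + 2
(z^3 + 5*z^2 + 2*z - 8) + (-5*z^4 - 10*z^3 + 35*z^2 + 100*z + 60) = -5*z^4 - 9*z^3 + 40*z^2 + 102*z + 52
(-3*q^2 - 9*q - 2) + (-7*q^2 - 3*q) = -10*q^2 - 12*q - 2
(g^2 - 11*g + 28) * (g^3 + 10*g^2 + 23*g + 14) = g^5 - g^4 - 59*g^3 + 41*g^2 + 490*g + 392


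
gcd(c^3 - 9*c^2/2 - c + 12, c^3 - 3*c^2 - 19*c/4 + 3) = c^2 - 5*c/2 - 6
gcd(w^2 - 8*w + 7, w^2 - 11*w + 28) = w - 7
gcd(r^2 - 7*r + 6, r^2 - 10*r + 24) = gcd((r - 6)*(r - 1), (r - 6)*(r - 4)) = r - 6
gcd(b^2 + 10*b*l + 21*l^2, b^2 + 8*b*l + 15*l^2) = b + 3*l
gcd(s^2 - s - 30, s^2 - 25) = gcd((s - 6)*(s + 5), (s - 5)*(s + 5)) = s + 5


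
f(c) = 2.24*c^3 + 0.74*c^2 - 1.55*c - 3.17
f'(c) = 6.72*c^2 + 1.48*c - 1.55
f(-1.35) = -5.24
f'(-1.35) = 8.70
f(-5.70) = -385.12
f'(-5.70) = 208.35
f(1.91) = 12.18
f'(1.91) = 25.79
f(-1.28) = -4.67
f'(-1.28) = 7.57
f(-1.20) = -4.12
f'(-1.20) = 6.35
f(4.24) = 174.31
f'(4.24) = 125.53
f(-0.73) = -2.52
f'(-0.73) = 0.95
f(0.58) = -3.38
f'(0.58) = 1.57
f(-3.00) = -52.34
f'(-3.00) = 54.49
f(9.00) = 1675.78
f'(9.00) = 556.09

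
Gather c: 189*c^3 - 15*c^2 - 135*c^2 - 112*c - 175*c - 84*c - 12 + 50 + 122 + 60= 189*c^3 - 150*c^2 - 371*c + 220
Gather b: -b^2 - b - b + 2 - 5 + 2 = -b^2 - 2*b - 1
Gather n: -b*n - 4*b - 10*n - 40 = -4*b + n*(-b - 10) - 40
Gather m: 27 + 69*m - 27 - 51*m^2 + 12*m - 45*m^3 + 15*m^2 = -45*m^3 - 36*m^2 + 81*m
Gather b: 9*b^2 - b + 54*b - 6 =9*b^2 + 53*b - 6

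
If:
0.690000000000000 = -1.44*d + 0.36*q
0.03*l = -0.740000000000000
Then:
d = 0.25*q - 0.479166666666667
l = -24.67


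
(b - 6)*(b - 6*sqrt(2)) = b^2 - 6*sqrt(2)*b - 6*b + 36*sqrt(2)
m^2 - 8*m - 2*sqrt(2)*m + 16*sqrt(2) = (m - 8)*(m - 2*sqrt(2))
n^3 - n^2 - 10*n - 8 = (n - 4)*(n + 1)*(n + 2)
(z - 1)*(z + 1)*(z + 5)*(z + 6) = z^4 + 11*z^3 + 29*z^2 - 11*z - 30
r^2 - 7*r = r*(r - 7)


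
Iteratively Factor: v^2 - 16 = (v - 4)*(v + 4)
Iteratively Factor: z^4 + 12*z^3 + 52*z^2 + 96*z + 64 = (z + 4)*(z^3 + 8*z^2 + 20*z + 16) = (z + 2)*(z + 4)*(z^2 + 6*z + 8) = (z + 2)^2*(z + 4)*(z + 4)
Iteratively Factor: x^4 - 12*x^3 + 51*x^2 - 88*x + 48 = (x - 4)*(x^3 - 8*x^2 + 19*x - 12) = (x - 4)^2*(x^2 - 4*x + 3) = (x - 4)^2*(x - 1)*(x - 3)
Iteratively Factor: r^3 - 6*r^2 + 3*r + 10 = (r + 1)*(r^2 - 7*r + 10) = (r - 2)*(r + 1)*(r - 5)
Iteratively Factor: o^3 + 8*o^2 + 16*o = (o + 4)*(o^2 + 4*o) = (o + 4)^2*(o)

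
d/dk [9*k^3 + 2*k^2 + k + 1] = 27*k^2 + 4*k + 1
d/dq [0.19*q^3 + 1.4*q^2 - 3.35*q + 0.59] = 0.57*q^2 + 2.8*q - 3.35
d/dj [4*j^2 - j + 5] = 8*j - 1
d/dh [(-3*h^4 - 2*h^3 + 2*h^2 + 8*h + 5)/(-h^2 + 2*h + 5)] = 2*(3*h^5 - 8*h^4 - 34*h^3 - 9*h^2 + 15*h + 15)/(h^4 - 4*h^3 - 6*h^2 + 20*h + 25)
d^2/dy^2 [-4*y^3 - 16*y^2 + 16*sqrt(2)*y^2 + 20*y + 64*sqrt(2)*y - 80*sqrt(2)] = -24*y - 32 + 32*sqrt(2)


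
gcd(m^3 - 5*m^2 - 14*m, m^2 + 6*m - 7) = 1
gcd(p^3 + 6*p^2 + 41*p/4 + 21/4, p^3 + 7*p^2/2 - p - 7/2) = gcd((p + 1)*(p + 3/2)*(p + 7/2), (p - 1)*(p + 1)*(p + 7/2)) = p^2 + 9*p/2 + 7/2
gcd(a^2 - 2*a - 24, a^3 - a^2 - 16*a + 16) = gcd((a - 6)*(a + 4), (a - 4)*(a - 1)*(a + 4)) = a + 4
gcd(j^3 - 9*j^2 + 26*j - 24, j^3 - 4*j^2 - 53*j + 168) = j - 3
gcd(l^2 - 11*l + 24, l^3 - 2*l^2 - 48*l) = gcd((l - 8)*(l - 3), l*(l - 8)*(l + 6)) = l - 8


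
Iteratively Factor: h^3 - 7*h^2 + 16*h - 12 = (h - 3)*(h^2 - 4*h + 4) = (h - 3)*(h - 2)*(h - 2)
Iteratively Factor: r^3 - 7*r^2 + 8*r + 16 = (r + 1)*(r^2 - 8*r + 16) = (r - 4)*(r + 1)*(r - 4)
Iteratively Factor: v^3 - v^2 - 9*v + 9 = (v + 3)*(v^2 - 4*v + 3) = (v - 1)*(v + 3)*(v - 3)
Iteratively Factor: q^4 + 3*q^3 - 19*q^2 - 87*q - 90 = (q - 5)*(q^3 + 8*q^2 + 21*q + 18) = (q - 5)*(q + 2)*(q^2 + 6*q + 9) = (q - 5)*(q + 2)*(q + 3)*(q + 3)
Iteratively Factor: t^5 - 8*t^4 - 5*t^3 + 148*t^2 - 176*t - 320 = (t + 4)*(t^4 - 12*t^3 + 43*t^2 - 24*t - 80) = (t + 1)*(t + 4)*(t^3 - 13*t^2 + 56*t - 80) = (t - 4)*(t + 1)*(t + 4)*(t^2 - 9*t + 20) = (t - 5)*(t - 4)*(t + 1)*(t + 4)*(t - 4)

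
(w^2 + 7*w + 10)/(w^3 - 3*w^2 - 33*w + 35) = (w + 2)/(w^2 - 8*w + 7)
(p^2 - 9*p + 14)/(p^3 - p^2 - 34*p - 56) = (p - 2)/(p^2 + 6*p + 8)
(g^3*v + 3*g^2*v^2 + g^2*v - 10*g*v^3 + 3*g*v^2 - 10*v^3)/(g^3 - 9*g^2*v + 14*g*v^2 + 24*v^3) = v*(g^3 + 3*g^2*v + g^2 - 10*g*v^2 + 3*g*v - 10*v^2)/(g^3 - 9*g^2*v + 14*g*v^2 + 24*v^3)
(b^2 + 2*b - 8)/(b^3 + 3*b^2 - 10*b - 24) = (b - 2)/(b^2 - b - 6)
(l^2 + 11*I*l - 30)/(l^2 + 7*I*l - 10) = (l + 6*I)/(l + 2*I)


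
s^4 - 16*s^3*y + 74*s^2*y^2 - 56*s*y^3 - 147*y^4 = (s - 7*y)^2*(s - 3*y)*(s + y)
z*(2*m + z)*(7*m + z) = 14*m^2*z + 9*m*z^2 + z^3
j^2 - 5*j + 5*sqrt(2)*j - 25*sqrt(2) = (j - 5)*(j + 5*sqrt(2))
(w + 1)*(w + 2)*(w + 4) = w^3 + 7*w^2 + 14*w + 8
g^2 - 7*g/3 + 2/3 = (g - 2)*(g - 1/3)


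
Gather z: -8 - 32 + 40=0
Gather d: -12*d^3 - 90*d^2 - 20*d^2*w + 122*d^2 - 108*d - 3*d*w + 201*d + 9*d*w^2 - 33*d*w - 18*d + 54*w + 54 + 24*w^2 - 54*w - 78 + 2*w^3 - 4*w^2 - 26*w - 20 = -12*d^3 + d^2*(32 - 20*w) + d*(9*w^2 - 36*w + 75) + 2*w^3 + 20*w^2 - 26*w - 44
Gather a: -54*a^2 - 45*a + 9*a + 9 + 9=-54*a^2 - 36*a + 18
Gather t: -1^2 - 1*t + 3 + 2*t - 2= t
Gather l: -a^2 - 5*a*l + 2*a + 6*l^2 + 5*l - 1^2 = -a^2 + 2*a + 6*l^2 + l*(5 - 5*a) - 1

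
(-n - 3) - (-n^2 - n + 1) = n^2 - 4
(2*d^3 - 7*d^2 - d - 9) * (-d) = -2*d^4 + 7*d^3 + d^2 + 9*d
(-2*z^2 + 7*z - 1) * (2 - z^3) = 2*z^5 - 7*z^4 + z^3 - 4*z^2 + 14*z - 2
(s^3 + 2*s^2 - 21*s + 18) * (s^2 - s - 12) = s^5 + s^4 - 35*s^3 + 15*s^2 + 234*s - 216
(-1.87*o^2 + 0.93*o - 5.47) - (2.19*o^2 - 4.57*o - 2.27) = -4.06*o^2 + 5.5*o - 3.2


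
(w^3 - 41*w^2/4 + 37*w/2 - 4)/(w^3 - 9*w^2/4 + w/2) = (w - 8)/w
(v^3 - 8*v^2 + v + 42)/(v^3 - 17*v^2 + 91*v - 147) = (v + 2)/(v - 7)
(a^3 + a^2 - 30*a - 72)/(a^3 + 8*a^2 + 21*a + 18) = (a^2 - 2*a - 24)/(a^2 + 5*a + 6)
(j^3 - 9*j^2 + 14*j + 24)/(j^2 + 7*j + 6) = (j^2 - 10*j + 24)/(j + 6)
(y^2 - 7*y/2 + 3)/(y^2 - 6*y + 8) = (y - 3/2)/(y - 4)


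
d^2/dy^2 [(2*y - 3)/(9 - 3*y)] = -2/(y - 3)^3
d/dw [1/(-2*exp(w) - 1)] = 2*exp(w)/(2*exp(w) + 1)^2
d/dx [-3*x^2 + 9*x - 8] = 9 - 6*x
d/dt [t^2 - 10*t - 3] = 2*t - 10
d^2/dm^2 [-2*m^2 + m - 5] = -4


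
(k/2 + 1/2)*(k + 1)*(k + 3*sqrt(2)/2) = k^3/2 + k^2 + 3*sqrt(2)*k^2/4 + k/2 + 3*sqrt(2)*k/2 + 3*sqrt(2)/4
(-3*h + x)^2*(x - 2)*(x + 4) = 9*h^2*x^2 + 18*h^2*x - 72*h^2 - 6*h*x^3 - 12*h*x^2 + 48*h*x + x^4 + 2*x^3 - 8*x^2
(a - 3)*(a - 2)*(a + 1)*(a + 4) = a^4 - 15*a^2 + 10*a + 24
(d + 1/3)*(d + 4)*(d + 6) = d^3 + 31*d^2/3 + 82*d/3 + 8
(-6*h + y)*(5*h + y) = -30*h^2 - h*y + y^2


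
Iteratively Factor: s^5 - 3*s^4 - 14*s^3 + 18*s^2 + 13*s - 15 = (s - 1)*(s^4 - 2*s^3 - 16*s^2 + 2*s + 15) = (s - 1)*(s + 3)*(s^3 - 5*s^2 - s + 5) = (s - 5)*(s - 1)*(s + 3)*(s^2 - 1) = (s - 5)*(s - 1)^2*(s + 3)*(s + 1)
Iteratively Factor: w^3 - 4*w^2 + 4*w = (w)*(w^2 - 4*w + 4) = w*(w - 2)*(w - 2)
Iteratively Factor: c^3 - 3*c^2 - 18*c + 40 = (c - 2)*(c^2 - c - 20) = (c - 5)*(c - 2)*(c + 4)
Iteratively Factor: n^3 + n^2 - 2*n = (n + 2)*(n^2 - n) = (n - 1)*(n + 2)*(n)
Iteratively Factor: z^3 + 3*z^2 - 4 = (z + 2)*(z^2 + z - 2) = (z + 2)^2*(z - 1)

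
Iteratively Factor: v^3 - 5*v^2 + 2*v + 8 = (v - 2)*(v^2 - 3*v - 4) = (v - 4)*(v - 2)*(v + 1)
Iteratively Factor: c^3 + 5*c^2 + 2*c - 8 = (c + 4)*(c^2 + c - 2) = (c - 1)*(c + 4)*(c + 2)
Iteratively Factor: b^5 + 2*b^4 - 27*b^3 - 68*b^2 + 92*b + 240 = (b + 3)*(b^4 - b^3 - 24*b^2 + 4*b + 80) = (b + 3)*(b + 4)*(b^3 - 5*b^2 - 4*b + 20) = (b + 2)*(b + 3)*(b + 4)*(b^2 - 7*b + 10) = (b - 5)*(b + 2)*(b + 3)*(b + 4)*(b - 2)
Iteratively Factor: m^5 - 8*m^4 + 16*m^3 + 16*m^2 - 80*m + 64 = (m - 2)*(m^4 - 6*m^3 + 4*m^2 + 24*m - 32) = (m - 2)^2*(m^3 - 4*m^2 - 4*m + 16) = (m - 2)^2*(m + 2)*(m^2 - 6*m + 8) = (m - 2)^3*(m + 2)*(m - 4)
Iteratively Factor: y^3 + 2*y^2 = (y)*(y^2 + 2*y) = y*(y + 2)*(y)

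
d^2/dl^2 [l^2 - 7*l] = 2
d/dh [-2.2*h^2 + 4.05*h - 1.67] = 4.05 - 4.4*h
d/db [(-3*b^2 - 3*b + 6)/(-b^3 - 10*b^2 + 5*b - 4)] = 3*(-b^4 - 2*b^3 - 9*b^2 + 48*b - 6)/(b^6 + 20*b^5 + 90*b^4 - 92*b^3 + 105*b^2 - 40*b + 16)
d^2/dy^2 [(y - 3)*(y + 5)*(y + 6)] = 6*y + 16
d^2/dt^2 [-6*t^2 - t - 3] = -12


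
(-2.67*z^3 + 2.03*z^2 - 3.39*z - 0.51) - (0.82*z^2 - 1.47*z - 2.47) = -2.67*z^3 + 1.21*z^2 - 1.92*z + 1.96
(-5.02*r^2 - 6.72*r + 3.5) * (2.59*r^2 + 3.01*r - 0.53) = -13.0018*r^4 - 32.515*r^3 - 8.5016*r^2 + 14.0966*r - 1.855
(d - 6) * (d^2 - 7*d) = d^3 - 13*d^2 + 42*d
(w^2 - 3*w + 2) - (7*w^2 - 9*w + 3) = -6*w^2 + 6*w - 1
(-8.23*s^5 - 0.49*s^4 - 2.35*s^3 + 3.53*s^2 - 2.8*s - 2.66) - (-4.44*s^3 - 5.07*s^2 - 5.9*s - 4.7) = -8.23*s^5 - 0.49*s^4 + 2.09*s^3 + 8.6*s^2 + 3.1*s + 2.04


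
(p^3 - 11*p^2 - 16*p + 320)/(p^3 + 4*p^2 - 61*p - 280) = (p - 8)/(p + 7)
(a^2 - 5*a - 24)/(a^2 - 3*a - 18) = (a - 8)/(a - 6)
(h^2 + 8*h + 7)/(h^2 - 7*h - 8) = (h + 7)/(h - 8)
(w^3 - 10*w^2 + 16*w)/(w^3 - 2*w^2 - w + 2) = w*(w - 8)/(w^2 - 1)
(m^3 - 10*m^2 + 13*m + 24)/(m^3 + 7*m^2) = (m^3 - 10*m^2 + 13*m + 24)/(m^2*(m + 7))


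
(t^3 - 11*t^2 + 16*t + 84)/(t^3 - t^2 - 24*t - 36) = (t - 7)/(t + 3)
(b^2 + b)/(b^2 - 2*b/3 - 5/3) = 3*b/(3*b - 5)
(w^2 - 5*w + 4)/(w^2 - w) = (w - 4)/w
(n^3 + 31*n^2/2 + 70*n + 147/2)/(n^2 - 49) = (2*n^2 + 17*n + 21)/(2*(n - 7))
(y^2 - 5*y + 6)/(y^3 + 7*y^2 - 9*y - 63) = (y - 2)/(y^2 + 10*y + 21)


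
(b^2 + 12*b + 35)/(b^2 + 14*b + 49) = (b + 5)/(b + 7)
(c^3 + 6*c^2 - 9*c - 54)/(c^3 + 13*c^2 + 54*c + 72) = (c - 3)/(c + 4)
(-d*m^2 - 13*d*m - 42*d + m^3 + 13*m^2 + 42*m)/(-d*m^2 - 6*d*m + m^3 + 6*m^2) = (m + 7)/m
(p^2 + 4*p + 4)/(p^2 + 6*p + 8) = (p + 2)/(p + 4)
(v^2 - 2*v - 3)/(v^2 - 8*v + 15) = (v + 1)/(v - 5)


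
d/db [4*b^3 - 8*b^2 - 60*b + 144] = 12*b^2 - 16*b - 60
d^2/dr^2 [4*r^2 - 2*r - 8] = 8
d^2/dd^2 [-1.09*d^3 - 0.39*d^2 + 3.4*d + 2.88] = -6.54*d - 0.78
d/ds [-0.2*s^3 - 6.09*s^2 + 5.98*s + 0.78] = -0.6*s^2 - 12.18*s + 5.98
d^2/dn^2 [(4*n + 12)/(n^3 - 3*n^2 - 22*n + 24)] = 8*((n + 3)*(-3*n^2 + 6*n + 22)^2 + (-3*n^2 + 6*n - 3*(n - 1)*(n + 3) + 22)*(n^3 - 3*n^2 - 22*n + 24))/(n^3 - 3*n^2 - 22*n + 24)^3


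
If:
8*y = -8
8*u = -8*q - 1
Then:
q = -u - 1/8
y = -1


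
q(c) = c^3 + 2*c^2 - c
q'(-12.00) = 383.00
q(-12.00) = -1428.00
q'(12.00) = 479.00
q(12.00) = 2004.00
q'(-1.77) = 1.32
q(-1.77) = 2.49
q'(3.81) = 57.79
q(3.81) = 80.53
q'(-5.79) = 76.41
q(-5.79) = -121.27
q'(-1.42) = -0.63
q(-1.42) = 2.59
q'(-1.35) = -0.93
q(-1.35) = 2.53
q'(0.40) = 1.08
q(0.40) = -0.02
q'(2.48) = 27.37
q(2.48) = 25.07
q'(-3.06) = 14.85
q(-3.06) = -6.87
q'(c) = 3*c^2 + 4*c - 1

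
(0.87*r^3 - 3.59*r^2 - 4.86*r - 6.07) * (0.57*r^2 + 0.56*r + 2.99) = 0.4959*r^5 - 1.5591*r^4 - 2.1793*r^3 - 16.9156*r^2 - 17.9306*r - 18.1493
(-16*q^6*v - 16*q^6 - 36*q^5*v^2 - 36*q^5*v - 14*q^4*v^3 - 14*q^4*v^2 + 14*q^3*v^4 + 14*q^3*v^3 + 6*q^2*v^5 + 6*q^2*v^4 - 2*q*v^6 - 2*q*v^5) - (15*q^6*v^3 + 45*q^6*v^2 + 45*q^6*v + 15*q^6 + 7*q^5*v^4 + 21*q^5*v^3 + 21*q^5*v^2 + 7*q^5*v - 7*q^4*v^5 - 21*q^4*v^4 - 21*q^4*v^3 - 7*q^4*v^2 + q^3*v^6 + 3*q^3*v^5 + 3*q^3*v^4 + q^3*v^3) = -15*q^6*v^3 - 45*q^6*v^2 - 61*q^6*v - 31*q^6 - 7*q^5*v^4 - 21*q^5*v^3 - 57*q^5*v^2 - 43*q^5*v + 7*q^4*v^5 + 21*q^4*v^4 + 7*q^4*v^3 - 7*q^4*v^2 - q^3*v^6 - 3*q^3*v^5 + 11*q^3*v^4 + 13*q^3*v^3 + 6*q^2*v^5 + 6*q^2*v^4 - 2*q*v^6 - 2*q*v^5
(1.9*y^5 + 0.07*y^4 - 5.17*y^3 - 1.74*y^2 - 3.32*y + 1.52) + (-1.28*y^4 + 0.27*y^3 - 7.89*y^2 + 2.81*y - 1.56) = 1.9*y^5 - 1.21*y^4 - 4.9*y^3 - 9.63*y^2 - 0.51*y - 0.04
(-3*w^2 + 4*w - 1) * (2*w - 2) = -6*w^3 + 14*w^2 - 10*w + 2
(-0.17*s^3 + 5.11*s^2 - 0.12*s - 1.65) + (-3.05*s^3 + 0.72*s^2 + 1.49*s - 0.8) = -3.22*s^3 + 5.83*s^2 + 1.37*s - 2.45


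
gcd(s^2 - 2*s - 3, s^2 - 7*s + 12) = s - 3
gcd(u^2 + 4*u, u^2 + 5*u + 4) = u + 4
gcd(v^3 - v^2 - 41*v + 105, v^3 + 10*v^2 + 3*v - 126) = v^2 + 4*v - 21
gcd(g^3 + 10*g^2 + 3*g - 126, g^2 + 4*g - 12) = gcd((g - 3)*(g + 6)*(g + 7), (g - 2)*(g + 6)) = g + 6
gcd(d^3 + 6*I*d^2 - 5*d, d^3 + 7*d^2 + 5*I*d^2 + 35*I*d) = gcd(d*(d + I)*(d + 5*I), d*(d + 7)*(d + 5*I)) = d^2 + 5*I*d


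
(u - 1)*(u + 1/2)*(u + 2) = u^3 + 3*u^2/2 - 3*u/2 - 1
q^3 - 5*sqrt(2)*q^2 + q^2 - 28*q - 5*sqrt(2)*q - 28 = (q + 1)*(q - 7*sqrt(2))*(q + 2*sqrt(2))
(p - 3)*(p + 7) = p^2 + 4*p - 21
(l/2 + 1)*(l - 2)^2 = l^3/2 - l^2 - 2*l + 4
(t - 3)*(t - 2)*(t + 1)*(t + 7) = t^4 + 3*t^3 - 27*t^2 + 13*t + 42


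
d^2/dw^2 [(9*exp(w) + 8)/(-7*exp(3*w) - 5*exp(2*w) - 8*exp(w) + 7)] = (-1764*exp(6*w) - 4473*exp(5*w) - 1289*exp(4*w) - 7069*exp(3*w) - 6378*exp(2*w) - 2136*exp(w) - 889)*exp(w)/(343*exp(9*w) + 735*exp(8*w) + 1701*exp(7*w) + 776*exp(6*w) + 474*exp(5*w) - 1917*exp(4*w) - 139*exp(3*w) - 609*exp(2*w) + 1176*exp(w) - 343)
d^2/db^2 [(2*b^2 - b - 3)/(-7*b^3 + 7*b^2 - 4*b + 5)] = 2*(-98*b^6 + 147*b^5 + 903*b^4 - 1701*b^3 + 1113*b^2 - 42*b - 87)/(343*b^9 - 1029*b^8 + 1617*b^7 - 2254*b^6 + 2394*b^5 - 1911*b^4 + 1429*b^3 - 765*b^2 + 300*b - 125)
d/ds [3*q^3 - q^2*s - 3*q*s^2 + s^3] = -q^2 - 6*q*s + 3*s^2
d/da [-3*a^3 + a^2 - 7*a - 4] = -9*a^2 + 2*a - 7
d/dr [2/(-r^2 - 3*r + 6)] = 2*(2*r + 3)/(r^2 + 3*r - 6)^2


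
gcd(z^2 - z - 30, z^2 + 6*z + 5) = z + 5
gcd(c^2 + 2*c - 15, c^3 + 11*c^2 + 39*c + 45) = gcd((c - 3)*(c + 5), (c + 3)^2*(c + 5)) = c + 5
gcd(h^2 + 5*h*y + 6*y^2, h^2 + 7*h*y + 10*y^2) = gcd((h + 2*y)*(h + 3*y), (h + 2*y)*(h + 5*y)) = h + 2*y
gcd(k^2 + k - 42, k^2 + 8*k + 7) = k + 7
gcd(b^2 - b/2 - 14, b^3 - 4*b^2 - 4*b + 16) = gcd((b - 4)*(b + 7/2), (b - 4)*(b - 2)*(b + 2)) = b - 4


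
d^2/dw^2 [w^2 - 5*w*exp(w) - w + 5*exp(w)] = -5*w*exp(w) - 5*exp(w) + 2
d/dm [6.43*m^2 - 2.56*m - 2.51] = 12.86*m - 2.56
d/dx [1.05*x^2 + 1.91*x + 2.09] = 2.1*x + 1.91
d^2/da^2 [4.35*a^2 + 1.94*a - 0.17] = 8.70000000000000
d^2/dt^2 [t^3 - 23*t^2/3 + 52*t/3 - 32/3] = 6*t - 46/3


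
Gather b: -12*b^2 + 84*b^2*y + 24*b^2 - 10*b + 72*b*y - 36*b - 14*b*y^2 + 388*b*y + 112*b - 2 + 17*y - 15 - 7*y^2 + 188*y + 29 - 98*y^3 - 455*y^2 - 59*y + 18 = b^2*(84*y + 12) + b*(-14*y^2 + 460*y + 66) - 98*y^3 - 462*y^2 + 146*y + 30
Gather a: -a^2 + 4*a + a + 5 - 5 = -a^2 + 5*a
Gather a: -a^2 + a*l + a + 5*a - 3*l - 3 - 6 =-a^2 + a*(l + 6) - 3*l - 9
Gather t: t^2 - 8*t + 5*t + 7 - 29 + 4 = t^2 - 3*t - 18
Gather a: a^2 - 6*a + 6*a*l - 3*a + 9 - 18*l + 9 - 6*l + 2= a^2 + a*(6*l - 9) - 24*l + 20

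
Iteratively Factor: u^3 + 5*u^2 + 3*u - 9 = (u + 3)*(u^2 + 2*u - 3) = (u - 1)*(u + 3)*(u + 3)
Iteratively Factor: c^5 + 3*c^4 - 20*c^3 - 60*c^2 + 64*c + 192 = (c + 2)*(c^4 + c^3 - 22*c^2 - 16*c + 96) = (c + 2)*(c + 4)*(c^3 - 3*c^2 - 10*c + 24) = (c - 4)*(c + 2)*(c + 4)*(c^2 + c - 6) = (c - 4)*(c - 2)*(c + 2)*(c + 4)*(c + 3)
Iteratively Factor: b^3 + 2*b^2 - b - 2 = (b + 2)*(b^2 - 1) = (b + 1)*(b + 2)*(b - 1)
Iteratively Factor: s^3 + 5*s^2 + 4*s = (s + 1)*(s^2 + 4*s) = s*(s + 1)*(s + 4)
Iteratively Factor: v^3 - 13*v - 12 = (v + 1)*(v^2 - v - 12) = (v - 4)*(v + 1)*(v + 3)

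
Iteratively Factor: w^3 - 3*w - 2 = (w - 2)*(w^2 + 2*w + 1) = (w - 2)*(w + 1)*(w + 1)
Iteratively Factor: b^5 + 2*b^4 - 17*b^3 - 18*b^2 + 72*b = (b + 4)*(b^4 - 2*b^3 - 9*b^2 + 18*b) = (b - 2)*(b + 4)*(b^3 - 9*b) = (b - 3)*(b - 2)*(b + 4)*(b^2 + 3*b) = (b - 3)*(b - 2)*(b + 3)*(b + 4)*(b)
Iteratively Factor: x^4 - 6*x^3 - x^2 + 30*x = (x - 5)*(x^3 - x^2 - 6*x) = x*(x - 5)*(x^2 - x - 6) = x*(x - 5)*(x - 3)*(x + 2)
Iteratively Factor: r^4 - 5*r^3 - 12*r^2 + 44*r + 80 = (r + 2)*(r^3 - 7*r^2 + 2*r + 40) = (r - 5)*(r + 2)*(r^2 - 2*r - 8) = (r - 5)*(r + 2)^2*(r - 4)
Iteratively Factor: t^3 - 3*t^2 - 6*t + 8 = (t - 4)*(t^2 + t - 2) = (t - 4)*(t - 1)*(t + 2)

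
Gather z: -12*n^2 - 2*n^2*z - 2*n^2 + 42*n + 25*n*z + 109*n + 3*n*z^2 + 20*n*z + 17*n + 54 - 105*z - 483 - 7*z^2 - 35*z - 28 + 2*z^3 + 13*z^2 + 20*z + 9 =-14*n^2 + 168*n + 2*z^3 + z^2*(3*n + 6) + z*(-2*n^2 + 45*n - 120) - 448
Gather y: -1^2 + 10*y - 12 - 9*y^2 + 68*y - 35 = -9*y^2 + 78*y - 48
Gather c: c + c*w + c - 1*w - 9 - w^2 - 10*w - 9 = c*(w + 2) - w^2 - 11*w - 18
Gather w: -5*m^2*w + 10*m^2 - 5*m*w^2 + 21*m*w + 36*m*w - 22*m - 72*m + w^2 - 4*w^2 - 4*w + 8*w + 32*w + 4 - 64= 10*m^2 - 94*m + w^2*(-5*m - 3) + w*(-5*m^2 + 57*m + 36) - 60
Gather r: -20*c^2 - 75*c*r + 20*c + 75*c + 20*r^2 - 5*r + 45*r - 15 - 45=-20*c^2 + 95*c + 20*r^2 + r*(40 - 75*c) - 60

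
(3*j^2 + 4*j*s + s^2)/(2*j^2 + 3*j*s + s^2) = (3*j + s)/(2*j + s)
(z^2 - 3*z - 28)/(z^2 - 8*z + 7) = (z + 4)/(z - 1)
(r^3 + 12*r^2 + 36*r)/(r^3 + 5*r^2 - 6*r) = (r + 6)/(r - 1)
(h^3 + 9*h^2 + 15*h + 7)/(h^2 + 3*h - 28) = (h^2 + 2*h + 1)/(h - 4)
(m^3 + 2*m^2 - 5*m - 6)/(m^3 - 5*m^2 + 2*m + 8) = (m + 3)/(m - 4)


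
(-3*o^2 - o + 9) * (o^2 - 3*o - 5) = -3*o^4 + 8*o^3 + 27*o^2 - 22*o - 45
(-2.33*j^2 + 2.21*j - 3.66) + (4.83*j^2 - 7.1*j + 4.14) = 2.5*j^2 - 4.89*j + 0.48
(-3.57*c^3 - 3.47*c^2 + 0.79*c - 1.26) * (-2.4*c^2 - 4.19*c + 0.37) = 8.568*c^5 + 23.2863*c^4 + 11.3224*c^3 - 1.57*c^2 + 5.5717*c - 0.4662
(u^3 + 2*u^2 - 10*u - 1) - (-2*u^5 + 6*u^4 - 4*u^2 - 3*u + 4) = 2*u^5 - 6*u^4 + u^3 + 6*u^2 - 7*u - 5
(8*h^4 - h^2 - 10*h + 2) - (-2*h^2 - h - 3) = 8*h^4 + h^2 - 9*h + 5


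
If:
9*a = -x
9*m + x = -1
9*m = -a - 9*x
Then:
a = -1/71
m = -80/639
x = 9/71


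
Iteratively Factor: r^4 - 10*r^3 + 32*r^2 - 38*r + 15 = (r - 1)*(r^3 - 9*r^2 + 23*r - 15) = (r - 1)^2*(r^2 - 8*r + 15) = (r - 3)*(r - 1)^2*(r - 5)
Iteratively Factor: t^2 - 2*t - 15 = (t - 5)*(t + 3)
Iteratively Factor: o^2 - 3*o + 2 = (o - 1)*(o - 2)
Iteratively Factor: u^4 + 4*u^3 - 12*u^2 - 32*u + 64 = (u - 2)*(u^3 + 6*u^2 - 32) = (u - 2)*(u + 4)*(u^2 + 2*u - 8) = (u - 2)*(u + 4)^2*(u - 2)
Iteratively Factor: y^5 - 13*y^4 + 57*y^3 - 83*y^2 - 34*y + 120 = (y - 3)*(y^4 - 10*y^3 + 27*y^2 - 2*y - 40) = (y - 3)*(y - 2)*(y^3 - 8*y^2 + 11*y + 20) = (y - 3)*(y - 2)*(y + 1)*(y^2 - 9*y + 20) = (y - 4)*(y - 3)*(y - 2)*(y + 1)*(y - 5)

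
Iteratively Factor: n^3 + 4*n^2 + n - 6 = (n + 2)*(n^2 + 2*n - 3) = (n - 1)*(n + 2)*(n + 3)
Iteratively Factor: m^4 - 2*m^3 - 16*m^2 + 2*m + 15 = (m + 3)*(m^3 - 5*m^2 - m + 5) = (m - 1)*(m + 3)*(m^2 - 4*m - 5) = (m - 5)*(m - 1)*(m + 3)*(m + 1)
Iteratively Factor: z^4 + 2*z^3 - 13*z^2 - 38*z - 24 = (z + 2)*(z^3 - 13*z - 12) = (z + 1)*(z + 2)*(z^2 - z - 12) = (z + 1)*(z + 2)*(z + 3)*(z - 4)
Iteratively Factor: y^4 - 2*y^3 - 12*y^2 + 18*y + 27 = (y - 3)*(y^3 + y^2 - 9*y - 9) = (y - 3)*(y + 1)*(y^2 - 9) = (y - 3)^2*(y + 1)*(y + 3)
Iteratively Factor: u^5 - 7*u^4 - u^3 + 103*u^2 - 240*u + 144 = (u - 1)*(u^4 - 6*u^3 - 7*u^2 + 96*u - 144) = (u - 1)*(u + 4)*(u^3 - 10*u^2 + 33*u - 36) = (u - 4)*(u - 1)*(u + 4)*(u^2 - 6*u + 9) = (u - 4)*(u - 3)*(u - 1)*(u + 4)*(u - 3)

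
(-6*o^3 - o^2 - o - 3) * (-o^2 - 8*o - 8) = 6*o^5 + 49*o^4 + 57*o^3 + 19*o^2 + 32*o + 24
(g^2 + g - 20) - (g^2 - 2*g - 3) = 3*g - 17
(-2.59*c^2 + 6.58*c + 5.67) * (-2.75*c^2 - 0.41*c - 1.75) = 7.1225*c^4 - 17.0331*c^3 - 13.7578*c^2 - 13.8397*c - 9.9225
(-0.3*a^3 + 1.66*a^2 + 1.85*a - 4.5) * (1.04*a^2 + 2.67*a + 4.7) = -0.312*a^5 + 0.9254*a^4 + 4.9462*a^3 + 8.0615*a^2 - 3.32*a - 21.15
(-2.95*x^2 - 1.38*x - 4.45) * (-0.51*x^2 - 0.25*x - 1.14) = 1.5045*x^4 + 1.4413*x^3 + 5.9775*x^2 + 2.6857*x + 5.073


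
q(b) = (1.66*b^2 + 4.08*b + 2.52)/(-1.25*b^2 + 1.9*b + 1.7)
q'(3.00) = 7.57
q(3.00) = -7.71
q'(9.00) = 0.11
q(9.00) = -2.11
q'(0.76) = 2.73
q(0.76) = 2.72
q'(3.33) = 3.92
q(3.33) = -5.92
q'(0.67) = 2.38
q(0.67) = 2.49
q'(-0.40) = -2.39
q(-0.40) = 1.56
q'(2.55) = 34.42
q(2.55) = -14.98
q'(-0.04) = 0.64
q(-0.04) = 1.45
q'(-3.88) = 0.13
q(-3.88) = -0.48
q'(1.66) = 22.51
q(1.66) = 9.84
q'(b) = (2.5*b - 1.9)*(1.66*b^2 + 4.08*b + 2.52)/(-1.25*b^2 + 1.9*b + 1.7)^2 + (3.32*b + 4.08)/(-1.25*b^2 + 1.9*b + 1.7) = (8.254*b^2 + 11.944*b + 2.148)/(1.5625*b^4 - 4.75*b^3 - 0.64*b^2 + 6.46*b + 2.89)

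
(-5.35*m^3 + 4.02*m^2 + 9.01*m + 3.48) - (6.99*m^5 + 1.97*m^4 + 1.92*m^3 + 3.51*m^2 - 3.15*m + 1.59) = -6.99*m^5 - 1.97*m^4 - 7.27*m^3 + 0.51*m^2 + 12.16*m + 1.89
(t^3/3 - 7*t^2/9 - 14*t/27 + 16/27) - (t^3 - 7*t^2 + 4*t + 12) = -2*t^3/3 + 56*t^2/9 - 122*t/27 - 308/27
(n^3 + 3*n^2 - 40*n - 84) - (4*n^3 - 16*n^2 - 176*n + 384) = -3*n^3 + 19*n^2 + 136*n - 468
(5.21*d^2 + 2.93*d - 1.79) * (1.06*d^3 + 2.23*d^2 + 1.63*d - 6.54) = 5.5226*d^5 + 14.7241*d^4 + 13.1288*d^3 - 33.2892*d^2 - 22.0799*d + 11.7066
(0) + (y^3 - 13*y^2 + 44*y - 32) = y^3 - 13*y^2 + 44*y - 32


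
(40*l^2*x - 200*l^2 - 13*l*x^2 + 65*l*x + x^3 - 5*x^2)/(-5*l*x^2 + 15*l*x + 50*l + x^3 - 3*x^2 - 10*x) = (-8*l + x)/(x + 2)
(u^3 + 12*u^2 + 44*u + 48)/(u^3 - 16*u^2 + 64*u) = (u^3 + 12*u^2 + 44*u + 48)/(u*(u^2 - 16*u + 64))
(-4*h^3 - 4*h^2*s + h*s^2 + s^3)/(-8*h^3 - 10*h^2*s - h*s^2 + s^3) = (-2*h + s)/(-4*h + s)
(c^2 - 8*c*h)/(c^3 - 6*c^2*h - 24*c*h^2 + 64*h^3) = c/(c^2 + 2*c*h - 8*h^2)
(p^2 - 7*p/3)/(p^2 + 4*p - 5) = p*(3*p - 7)/(3*(p^2 + 4*p - 5))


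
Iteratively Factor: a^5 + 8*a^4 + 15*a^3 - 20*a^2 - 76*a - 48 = (a + 4)*(a^4 + 4*a^3 - a^2 - 16*a - 12) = (a + 2)*(a + 4)*(a^3 + 2*a^2 - 5*a - 6) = (a + 2)*(a + 3)*(a + 4)*(a^2 - a - 2) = (a - 2)*(a + 2)*(a + 3)*(a + 4)*(a + 1)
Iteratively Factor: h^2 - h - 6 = (h + 2)*(h - 3)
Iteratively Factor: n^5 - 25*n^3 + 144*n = (n - 3)*(n^4 + 3*n^3 - 16*n^2 - 48*n) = (n - 3)*(n + 4)*(n^3 - n^2 - 12*n) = n*(n - 3)*(n + 4)*(n^2 - n - 12) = n*(n - 4)*(n - 3)*(n + 4)*(n + 3)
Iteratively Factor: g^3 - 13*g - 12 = (g - 4)*(g^2 + 4*g + 3) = (g - 4)*(g + 3)*(g + 1)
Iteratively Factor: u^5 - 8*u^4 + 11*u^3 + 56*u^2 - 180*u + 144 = (u - 4)*(u^4 - 4*u^3 - 5*u^2 + 36*u - 36) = (u - 4)*(u - 3)*(u^3 - u^2 - 8*u + 12) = (u - 4)*(u - 3)*(u - 2)*(u^2 + u - 6) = (u - 4)*(u - 3)*(u - 2)^2*(u + 3)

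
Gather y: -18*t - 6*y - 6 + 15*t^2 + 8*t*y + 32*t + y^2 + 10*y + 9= 15*t^2 + 14*t + y^2 + y*(8*t + 4) + 3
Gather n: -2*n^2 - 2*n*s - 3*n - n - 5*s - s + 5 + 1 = -2*n^2 + n*(-2*s - 4) - 6*s + 6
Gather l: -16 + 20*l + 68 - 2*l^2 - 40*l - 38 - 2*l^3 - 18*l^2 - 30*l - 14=-2*l^3 - 20*l^2 - 50*l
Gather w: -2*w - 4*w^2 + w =-4*w^2 - w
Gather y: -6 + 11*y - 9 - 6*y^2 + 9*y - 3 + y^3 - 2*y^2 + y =y^3 - 8*y^2 + 21*y - 18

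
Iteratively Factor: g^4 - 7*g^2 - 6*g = (g - 3)*(g^3 + 3*g^2 + 2*g) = g*(g - 3)*(g^2 + 3*g + 2) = g*(g - 3)*(g + 2)*(g + 1)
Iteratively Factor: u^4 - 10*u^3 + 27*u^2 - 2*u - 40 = (u - 5)*(u^3 - 5*u^2 + 2*u + 8) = (u - 5)*(u - 4)*(u^2 - u - 2) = (u - 5)*(u - 4)*(u + 1)*(u - 2)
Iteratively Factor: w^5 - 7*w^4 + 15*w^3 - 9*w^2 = (w - 1)*(w^4 - 6*w^3 + 9*w^2) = (w - 3)*(w - 1)*(w^3 - 3*w^2) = w*(w - 3)*(w - 1)*(w^2 - 3*w) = w^2*(w - 3)*(w - 1)*(w - 3)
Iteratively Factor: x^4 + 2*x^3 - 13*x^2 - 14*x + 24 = (x + 4)*(x^3 - 2*x^2 - 5*x + 6) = (x - 1)*(x + 4)*(x^2 - x - 6) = (x - 3)*(x - 1)*(x + 4)*(x + 2)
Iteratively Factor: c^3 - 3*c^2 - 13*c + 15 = (c - 5)*(c^2 + 2*c - 3) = (c - 5)*(c + 3)*(c - 1)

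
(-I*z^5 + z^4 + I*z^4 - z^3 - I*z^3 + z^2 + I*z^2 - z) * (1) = -I*z^5 + z^4 + I*z^4 - z^3 - I*z^3 + z^2 + I*z^2 - z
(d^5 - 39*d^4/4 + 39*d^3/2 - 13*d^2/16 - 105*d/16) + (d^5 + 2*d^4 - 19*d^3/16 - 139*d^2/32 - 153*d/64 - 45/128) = 2*d^5 - 31*d^4/4 + 293*d^3/16 - 165*d^2/32 - 573*d/64 - 45/128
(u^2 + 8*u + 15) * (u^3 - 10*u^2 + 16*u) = u^5 - 2*u^4 - 49*u^3 - 22*u^2 + 240*u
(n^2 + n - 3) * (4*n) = 4*n^3 + 4*n^2 - 12*n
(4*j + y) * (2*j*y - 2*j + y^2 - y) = 8*j^2*y - 8*j^2 + 6*j*y^2 - 6*j*y + y^3 - y^2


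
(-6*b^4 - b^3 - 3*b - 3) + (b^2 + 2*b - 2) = -6*b^4 - b^3 + b^2 - b - 5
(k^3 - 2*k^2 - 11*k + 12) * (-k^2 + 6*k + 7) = -k^5 + 8*k^4 + 6*k^3 - 92*k^2 - 5*k + 84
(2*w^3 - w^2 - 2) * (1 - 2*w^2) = -4*w^5 + 2*w^4 + 2*w^3 + 3*w^2 - 2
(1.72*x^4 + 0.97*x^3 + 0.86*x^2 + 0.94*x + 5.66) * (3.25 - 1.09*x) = -1.8748*x^5 + 4.5327*x^4 + 2.2151*x^3 + 1.7704*x^2 - 3.1144*x + 18.395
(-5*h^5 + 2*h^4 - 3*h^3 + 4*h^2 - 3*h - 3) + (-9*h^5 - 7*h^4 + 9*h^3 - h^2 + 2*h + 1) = -14*h^5 - 5*h^4 + 6*h^3 + 3*h^2 - h - 2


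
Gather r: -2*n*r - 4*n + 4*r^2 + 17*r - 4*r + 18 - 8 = -4*n + 4*r^2 + r*(13 - 2*n) + 10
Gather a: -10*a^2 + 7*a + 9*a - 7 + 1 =-10*a^2 + 16*a - 6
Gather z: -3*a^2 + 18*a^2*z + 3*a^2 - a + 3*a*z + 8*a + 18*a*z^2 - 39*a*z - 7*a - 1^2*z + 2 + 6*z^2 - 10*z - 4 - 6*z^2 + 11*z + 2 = 18*a*z^2 + z*(18*a^2 - 36*a)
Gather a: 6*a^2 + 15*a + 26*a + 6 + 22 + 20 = 6*a^2 + 41*a + 48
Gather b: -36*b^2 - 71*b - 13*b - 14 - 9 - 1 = -36*b^2 - 84*b - 24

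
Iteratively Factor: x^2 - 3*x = (x - 3)*(x)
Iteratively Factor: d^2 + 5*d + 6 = (d + 3)*(d + 2)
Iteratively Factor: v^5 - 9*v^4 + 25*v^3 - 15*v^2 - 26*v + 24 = (v - 2)*(v^4 - 7*v^3 + 11*v^2 + 7*v - 12) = (v - 3)*(v - 2)*(v^3 - 4*v^2 - v + 4) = (v - 4)*(v - 3)*(v - 2)*(v^2 - 1) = (v - 4)*(v - 3)*(v - 2)*(v - 1)*(v + 1)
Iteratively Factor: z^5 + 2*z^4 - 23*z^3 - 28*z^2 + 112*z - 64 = (z - 1)*(z^4 + 3*z^3 - 20*z^2 - 48*z + 64) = (z - 1)*(z + 4)*(z^3 - z^2 - 16*z + 16) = (z - 1)*(z + 4)^2*(z^2 - 5*z + 4) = (z - 4)*(z - 1)*(z + 4)^2*(z - 1)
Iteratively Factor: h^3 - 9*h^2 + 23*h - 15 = (h - 3)*(h^2 - 6*h + 5) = (h - 3)*(h - 1)*(h - 5)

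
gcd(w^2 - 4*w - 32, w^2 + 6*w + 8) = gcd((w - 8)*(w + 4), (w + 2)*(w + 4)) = w + 4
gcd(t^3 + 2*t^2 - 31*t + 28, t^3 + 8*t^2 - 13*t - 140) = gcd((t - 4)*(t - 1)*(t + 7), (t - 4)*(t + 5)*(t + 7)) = t^2 + 3*t - 28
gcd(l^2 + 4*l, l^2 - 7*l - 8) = 1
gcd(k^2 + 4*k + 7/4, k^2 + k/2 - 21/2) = k + 7/2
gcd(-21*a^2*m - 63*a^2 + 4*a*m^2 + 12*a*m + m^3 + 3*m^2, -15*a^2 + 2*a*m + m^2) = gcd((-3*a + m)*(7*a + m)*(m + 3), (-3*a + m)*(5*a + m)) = 3*a - m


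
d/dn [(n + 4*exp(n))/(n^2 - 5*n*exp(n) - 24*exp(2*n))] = ((n + 4*exp(n))*(5*n*exp(n) - 2*n + 48*exp(2*n) + 5*exp(n)) - (4*exp(n) + 1)*(-n^2 + 5*n*exp(n) + 24*exp(2*n)))/(-n^2 + 5*n*exp(n) + 24*exp(2*n))^2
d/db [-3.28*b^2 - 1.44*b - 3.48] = -6.56*b - 1.44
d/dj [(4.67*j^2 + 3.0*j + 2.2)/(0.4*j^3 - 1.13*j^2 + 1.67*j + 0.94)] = (-1.868*j^4 - 2.4*j^3 + 8.5489*j^2 + 13.7516*j - 0.854)/(0.16*j^6 - 0.904*j^5 + 2.6129*j^4 - 3.0222*j^3 + 0.6645*j^2 + 3.1396*j + 0.8836)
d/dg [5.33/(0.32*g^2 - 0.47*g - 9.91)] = (2.5051 - 3.4112*g)/(-0.32*g^2 + 0.47*g + 9.91)^2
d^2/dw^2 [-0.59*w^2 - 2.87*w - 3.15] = -1.18000000000000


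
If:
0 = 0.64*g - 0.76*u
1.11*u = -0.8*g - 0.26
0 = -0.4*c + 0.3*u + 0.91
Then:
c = 2.18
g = -0.15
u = -0.13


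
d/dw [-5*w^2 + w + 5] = 1 - 10*w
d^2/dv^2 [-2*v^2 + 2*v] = -4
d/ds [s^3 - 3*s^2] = 3*s*(s - 2)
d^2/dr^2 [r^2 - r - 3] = 2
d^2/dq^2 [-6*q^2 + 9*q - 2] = -12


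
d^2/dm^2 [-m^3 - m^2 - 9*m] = -6*m - 2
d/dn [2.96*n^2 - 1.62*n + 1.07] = 5.92*n - 1.62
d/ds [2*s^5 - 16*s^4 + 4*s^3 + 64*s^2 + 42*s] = 10*s^4 - 64*s^3 + 12*s^2 + 128*s + 42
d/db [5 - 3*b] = -3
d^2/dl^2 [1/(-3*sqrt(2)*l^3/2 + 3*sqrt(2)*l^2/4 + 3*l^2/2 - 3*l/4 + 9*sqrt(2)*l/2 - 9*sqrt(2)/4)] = 8*((6*sqrt(2)*l - 2 - sqrt(2))*(2*sqrt(2)*l^3 - 2*l^2 - sqrt(2)*l^2 - 6*sqrt(2)*l + l + 3*sqrt(2)) - (-6*sqrt(2)*l^2 + 2*sqrt(2)*l + 4*l - 1 + 6*sqrt(2))^2)/(3*(2*sqrt(2)*l^3 - 2*l^2 - sqrt(2)*l^2 - 6*sqrt(2)*l + l + 3*sqrt(2))^3)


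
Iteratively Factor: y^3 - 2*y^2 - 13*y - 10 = (y + 2)*(y^2 - 4*y - 5) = (y + 1)*(y + 2)*(y - 5)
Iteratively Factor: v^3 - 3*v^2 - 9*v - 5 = (v + 1)*(v^2 - 4*v - 5) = (v - 5)*(v + 1)*(v + 1)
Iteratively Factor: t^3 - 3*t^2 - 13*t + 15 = (t + 3)*(t^2 - 6*t + 5) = (t - 5)*(t + 3)*(t - 1)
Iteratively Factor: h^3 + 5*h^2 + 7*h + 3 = (h + 3)*(h^2 + 2*h + 1) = (h + 1)*(h + 3)*(h + 1)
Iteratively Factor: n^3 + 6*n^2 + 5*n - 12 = (n + 4)*(n^2 + 2*n - 3) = (n + 3)*(n + 4)*(n - 1)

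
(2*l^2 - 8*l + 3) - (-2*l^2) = 4*l^2 - 8*l + 3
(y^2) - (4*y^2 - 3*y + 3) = -3*y^2 + 3*y - 3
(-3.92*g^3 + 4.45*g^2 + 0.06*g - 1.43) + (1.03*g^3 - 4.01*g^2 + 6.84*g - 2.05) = -2.89*g^3 + 0.44*g^2 + 6.9*g - 3.48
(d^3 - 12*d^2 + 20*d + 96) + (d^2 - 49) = d^3 - 11*d^2 + 20*d + 47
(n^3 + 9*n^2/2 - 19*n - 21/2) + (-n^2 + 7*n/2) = n^3 + 7*n^2/2 - 31*n/2 - 21/2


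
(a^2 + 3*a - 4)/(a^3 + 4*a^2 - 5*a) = (a + 4)/(a*(a + 5))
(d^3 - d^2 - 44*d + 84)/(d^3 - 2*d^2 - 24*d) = (d^2 + 5*d - 14)/(d*(d + 4))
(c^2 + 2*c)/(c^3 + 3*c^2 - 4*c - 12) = c/(c^2 + c - 6)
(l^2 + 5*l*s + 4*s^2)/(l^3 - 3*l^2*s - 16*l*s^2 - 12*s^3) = (-l - 4*s)/(-l^2 + 4*l*s + 12*s^2)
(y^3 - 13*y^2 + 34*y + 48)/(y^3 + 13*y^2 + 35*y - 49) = (y^3 - 13*y^2 + 34*y + 48)/(y^3 + 13*y^2 + 35*y - 49)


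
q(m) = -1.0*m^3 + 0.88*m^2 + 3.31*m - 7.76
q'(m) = -3.0*m^2 + 1.76*m + 3.31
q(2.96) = -16.19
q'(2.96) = -17.77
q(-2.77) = 11.08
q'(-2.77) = -24.58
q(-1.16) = -8.85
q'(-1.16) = -2.77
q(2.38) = -8.38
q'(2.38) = -9.49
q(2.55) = -10.18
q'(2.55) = -11.71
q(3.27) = -22.49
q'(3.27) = -23.01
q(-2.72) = 9.87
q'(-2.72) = -23.67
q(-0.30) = -8.65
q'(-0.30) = 2.51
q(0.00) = -7.76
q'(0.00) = 3.31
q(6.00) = -172.22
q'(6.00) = -94.13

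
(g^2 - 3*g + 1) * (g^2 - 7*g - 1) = g^4 - 10*g^3 + 21*g^2 - 4*g - 1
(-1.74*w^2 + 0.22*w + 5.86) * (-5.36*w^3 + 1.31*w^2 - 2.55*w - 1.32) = 9.3264*w^5 - 3.4586*w^4 - 26.6844*w^3 + 9.4124*w^2 - 15.2334*w - 7.7352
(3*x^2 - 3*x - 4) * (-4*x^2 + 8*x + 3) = -12*x^4 + 36*x^3 + x^2 - 41*x - 12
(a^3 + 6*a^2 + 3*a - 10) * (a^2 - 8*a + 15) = a^5 - 2*a^4 - 30*a^3 + 56*a^2 + 125*a - 150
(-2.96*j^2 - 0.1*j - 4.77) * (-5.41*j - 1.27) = 16.0136*j^3 + 4.3002*j^2 + 25.9327*j + 6.0579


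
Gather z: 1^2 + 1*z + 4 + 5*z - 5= 6*z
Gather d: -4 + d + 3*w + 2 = d + 3*w - 2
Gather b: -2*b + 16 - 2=14 - 2*b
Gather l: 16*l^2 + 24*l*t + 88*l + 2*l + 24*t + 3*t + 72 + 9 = 16*l^2 + l*(24*t + 90) + 27*t + 81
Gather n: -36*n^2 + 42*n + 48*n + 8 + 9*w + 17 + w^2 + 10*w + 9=-36*n^2 + 90*n + w^2 + 19*w + 34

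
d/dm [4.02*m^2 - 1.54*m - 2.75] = 8.04*m - 1.54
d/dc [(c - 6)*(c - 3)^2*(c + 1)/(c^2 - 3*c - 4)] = 2*(c^3 - 12*c^2 + 48*c - 63)/(c^2 - 8*c + 16)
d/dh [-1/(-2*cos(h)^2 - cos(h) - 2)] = (4*cos(h) + 1)*sin(h)/(cos(h) + cos(2*h) + 3)^2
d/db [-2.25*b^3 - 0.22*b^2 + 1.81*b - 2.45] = -6.75*b^2 - 0.44*b + 1.81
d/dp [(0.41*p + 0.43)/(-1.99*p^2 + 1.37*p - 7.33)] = (0.8159*p^2 + 1.7114*p - 3.5944)/(3.9601*p^4 - 5.4526*p^3 + 31.0503*p^2 - 20.0842*p + 53.7289)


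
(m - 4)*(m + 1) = m^2 - 3*m - 4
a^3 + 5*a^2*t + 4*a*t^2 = a*(a + t)*(a + 4*t)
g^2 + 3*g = g*(g + 3)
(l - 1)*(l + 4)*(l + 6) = l^3 + 9*l^2 + 14*l - 24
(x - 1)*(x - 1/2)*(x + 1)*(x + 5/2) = x^4 + 2*x^3 - 9*x^2/4 - 2*x + 5/4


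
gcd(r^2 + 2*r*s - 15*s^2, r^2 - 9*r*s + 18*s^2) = r - 3*s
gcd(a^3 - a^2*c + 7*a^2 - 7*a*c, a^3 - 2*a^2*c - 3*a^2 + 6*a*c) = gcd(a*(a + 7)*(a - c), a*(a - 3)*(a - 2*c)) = a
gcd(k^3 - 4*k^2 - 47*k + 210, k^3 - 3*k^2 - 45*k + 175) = k^2 + 2*k - 35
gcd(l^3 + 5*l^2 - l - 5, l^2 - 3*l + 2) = l - 1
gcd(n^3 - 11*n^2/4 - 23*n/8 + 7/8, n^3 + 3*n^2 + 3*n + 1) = n + 1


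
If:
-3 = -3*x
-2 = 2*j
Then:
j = -1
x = 1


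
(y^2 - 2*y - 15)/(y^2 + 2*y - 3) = (y - 5)/(y - 1)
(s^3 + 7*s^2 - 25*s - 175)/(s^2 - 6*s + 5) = (s^2 + 12*s + 35)/(s - 1)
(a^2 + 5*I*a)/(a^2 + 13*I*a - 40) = a/(a + 8*I)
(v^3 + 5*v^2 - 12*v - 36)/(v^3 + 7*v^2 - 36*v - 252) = (v^2 - v - 6)/(v^2 + v - 42)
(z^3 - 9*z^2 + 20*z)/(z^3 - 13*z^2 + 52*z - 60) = z*(z - 4)/(z^2 - 8*z + 12)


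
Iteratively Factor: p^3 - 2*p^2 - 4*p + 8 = (p - 2)*(p^2 - 4) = (p - 2)*(p + 2)*(p - 2)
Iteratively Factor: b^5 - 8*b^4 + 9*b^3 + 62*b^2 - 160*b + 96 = (b - 4)*(b^4 - 4*b^3 - 7*b^2 + 34*b - 24) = (b - 4)*(b - 2)*(b^3 - 2*b^2 - 11*b + 12) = (b - 4)^2*(b - 2)*(b^2 + 2*b - 3) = (b - 4)^2*(b - 2)*(b - 1)*(b + 3)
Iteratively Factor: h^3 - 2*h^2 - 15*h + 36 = (h + 4)*(h^2 - 6*h + 9) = (h - 3)*(h + 4)*(h - 3)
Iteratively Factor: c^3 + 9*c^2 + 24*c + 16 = (c + 4)*(c^2 + 5*c + 4) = (c + 4)^2*(c + 1)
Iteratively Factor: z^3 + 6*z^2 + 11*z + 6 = (z + 2)*(z^2 + 4*z + 3) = (z + 2)*(z + 3)*(z + 1)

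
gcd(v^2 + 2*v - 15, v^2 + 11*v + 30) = v + 5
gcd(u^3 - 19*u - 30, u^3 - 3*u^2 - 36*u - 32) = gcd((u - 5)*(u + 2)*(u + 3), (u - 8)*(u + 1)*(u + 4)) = 1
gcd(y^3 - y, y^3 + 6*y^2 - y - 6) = y^2 - 1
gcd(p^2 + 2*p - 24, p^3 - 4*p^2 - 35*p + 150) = p + 6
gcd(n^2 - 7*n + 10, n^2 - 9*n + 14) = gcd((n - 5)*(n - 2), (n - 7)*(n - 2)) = n - 2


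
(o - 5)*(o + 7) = o^2 + 2*o - 35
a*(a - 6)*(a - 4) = a^3 - 10*a^2 + 24*a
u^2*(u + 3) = u^3 + 3*u^2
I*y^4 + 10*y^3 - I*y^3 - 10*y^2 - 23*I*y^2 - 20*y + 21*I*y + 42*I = (y - 2)*(y - 7*I)*(y - 3*I)*(I*y + I)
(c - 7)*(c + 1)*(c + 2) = c^3 - 4*c^2 - 19*c - 14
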